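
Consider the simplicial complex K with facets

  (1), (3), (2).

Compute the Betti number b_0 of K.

Fix the vertex order 1 < 2 < 3 and write every simplex with vertices in increasing order. Then dim K = 0 and the simplices of K are:

  0-simplices (3): [1], [2], [3]

so the chain groups are C_0 ≅ Z^3.

Computing H_k = (kernel of ∂_k) / (image of ∂_{k+1}):

  H_0: rank C_0 − rank ∂_1 = 3 − 0 = 3, and there is no ∂_1, so H_0 ≅ Z^3.

(K is a triangulation of a set of 3 points.)

Hence the Betti numbers are b_0 = 3.

b_0 = 3.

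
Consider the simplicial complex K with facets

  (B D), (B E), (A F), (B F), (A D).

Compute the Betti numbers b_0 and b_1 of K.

K has 5 vertices, 5 edges.
rank ∂_0 = 0, rank ∂_1 = 4 ⇒ b_0 = 5 − 0 − 4 = 1; all invariant factors of ∂_1 are 1 so no torsion. So H_0 ≅ Z.
rank ∂_1 = 4, rank ∂_2 = 0 ⇒ b_1 = 5 − 4 − 0 = 1. So H_1 ≅ Z.

b_0 = 1, b_1 = 1.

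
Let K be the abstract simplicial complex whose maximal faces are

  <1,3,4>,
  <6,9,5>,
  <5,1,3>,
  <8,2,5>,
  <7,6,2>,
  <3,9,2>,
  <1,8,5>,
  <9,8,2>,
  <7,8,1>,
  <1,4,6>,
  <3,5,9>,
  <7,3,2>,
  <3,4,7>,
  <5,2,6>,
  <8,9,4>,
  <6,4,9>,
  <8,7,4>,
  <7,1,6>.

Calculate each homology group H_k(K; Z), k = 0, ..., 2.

H_0 ≅ Z,  H_1 ≅ Z ⊕ Z/2Z,  H_2 = 0.

Fix the vertex order 1 < 2 < 3 < 4 < 5 < 6 < 7 < 8 < 9 and write every simplex with vertices in increasing order. Then dim K = 2 and the simplices of K are:

  0-simplices (9): [1], [2], [3], [4], [5], [6], [7], [8], [9]
  1-simplices (27): (27 of them)
  2-simplices (18): [1,3,4], [1,3,5], [1,4,6], [1,5,8], [1,6,7], [1,7,8], [2,3,7], [2,3,9], [2,5,6], [2,5,8], [2,6,7], [2,8,9], [3,4,7], [3,5,9], [4,6,9], [4,7,8], [4,8,9], [5,6,9]

Hence C_0 ≅ Z^9, C_1 ≅ Z^27, C_2 ≅ Z^18.

Boundary ∂_1: C_1 → C_0 sends each edge [p,q] (with p < q) to q − p.
As a 9×27 matrix over Z this has rank 8, with invariant factors (1,1,1,1,1,1,1,1).

Boundary ∂_2: C_2 → C_1 maps a triangle to the signed sum of its edges. For instance
  ∂[1,5,8] = [5,8] − [1,8] + [1,5],
  ∂[5,6,9] = [6,9] − [5,9] + [5,6].
This gives a 27×18 integer matrix of rank 18; reducing to Smith normal form yields diagonal entries (1,1,1,1,1,1,1,1,1,1,1,1,1,1,1,1,1,2).

Now H_k = ker ∂_k / im ∂_{k+1}, so:

  H_0: rank C_0 − rank ∂_1 = 9 − 8 = 1, and the invariant factors of ∂_1 are all 1, so H_0 ≅ Z.
  H_1: rank ker ∂_1 − rank ∂_2 = (27 − 8) − 18 = 1, and ∂_2 has invariant factor 2 > 1, so H_1 ≅ Z ⊕ Z/2Z.
  H_2: rank ker ∂_2 − rank ∂_3 = (18 − 18) − 0 = 0, and there is no ∂_3, so H_2 ≅ 0.

As a check, the Euler characteristic is 9 − 27 + 18 = 0, which agrees with 1 − 1 + 0 = 0.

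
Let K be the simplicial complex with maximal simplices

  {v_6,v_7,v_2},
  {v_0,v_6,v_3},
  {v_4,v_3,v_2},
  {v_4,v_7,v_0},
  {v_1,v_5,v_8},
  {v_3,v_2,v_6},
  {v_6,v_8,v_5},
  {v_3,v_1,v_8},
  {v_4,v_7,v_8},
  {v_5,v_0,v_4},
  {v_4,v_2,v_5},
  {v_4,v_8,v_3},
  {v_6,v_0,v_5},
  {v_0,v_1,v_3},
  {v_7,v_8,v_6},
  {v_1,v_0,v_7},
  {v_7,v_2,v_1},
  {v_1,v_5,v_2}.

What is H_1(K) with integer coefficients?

H_1 ≅ Z^2.

K has 9 vertices, 27 edges, 18 triangles.
rank ∂_1 = 8, rank ∂_2 = 17 ⇒ b_1 = 27 − 8 − 17 = 2; all invariant factors of ∂_2 are 1 so no torsion. So H_1 = Z^2.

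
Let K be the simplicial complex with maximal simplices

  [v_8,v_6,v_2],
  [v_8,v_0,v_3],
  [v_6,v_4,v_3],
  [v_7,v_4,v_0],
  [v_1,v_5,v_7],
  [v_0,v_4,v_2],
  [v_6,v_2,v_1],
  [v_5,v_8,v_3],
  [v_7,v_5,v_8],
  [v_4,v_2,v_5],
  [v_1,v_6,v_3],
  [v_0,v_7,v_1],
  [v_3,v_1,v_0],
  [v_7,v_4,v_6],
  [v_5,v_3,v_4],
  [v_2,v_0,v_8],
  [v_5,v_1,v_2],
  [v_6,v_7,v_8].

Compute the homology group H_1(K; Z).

H_1 ≅ Z^2.

Take the total order v_0 < v_1 < v_2 < v_3 < v_4 < v_5 < v_6 < v_7 < v_8 on the vertex set. Then K (dimension 2) consists of the simplices:

  0-simplices (9): [v_0], [v_1], [v_2], [v_3], [v_4], [v_5], [v_6], [v_7], [v_8]
  1-simplices (27): (27 of them)
  2-simplices (18): (18 of them)

giving chain groups C_0 ≅ Z^9, C_1 ≅ Z^27, C_2 ≅ Z^18.

The boundary map ∂_1: C_1 → C_0 sends each edge [p,q] (with p < q) to q − p. For instance
  ∂[v_1,v_7] = [v_7] − [v_1].
The 9×27 boundary matrix has rank 8 and Smith normal form diag(1,1,1,1,1,1,1,1).

∂_2: C_2 → C_1 sends each 2-simplex [p,q,r] to [q,r] − [p,r] + [p,q]. For instance
  ∂[v_6,v_7,v_8] = [v_7,v_8] − [v_6,v_8] + [v_6,v_7],
  ∂[v_1,v_2,v_5] = [v_2,v_5] − [v_1,v_5] + [v_1,v_2].
The resulting 27×18 matrix has rank 17, and its Smith normal form has invariant factors (1,1,1,1,1,1,1,1,1,1,1,1,1,1,1,1,1).

Reading off H_k = ker ∂_k / im ∂_{k+1}:

  H_1: rank ker ∂_1 − rank ∂_2 = (27 − 8) − 17 = 2, and the invariant factors of ∂_2 are all 1, so H_1 ≅ Z^2.

(K is a triangulation of the torus T^2.)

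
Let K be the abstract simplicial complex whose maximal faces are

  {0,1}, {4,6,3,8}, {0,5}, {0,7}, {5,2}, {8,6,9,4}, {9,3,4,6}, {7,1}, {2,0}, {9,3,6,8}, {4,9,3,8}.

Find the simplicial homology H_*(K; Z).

H_0 = Z^2,  H_1 = Z^2,  H_2 = 0,  H_3 = Z.

We work with the vertex ordering 0 < 1 < 2 < 3 < 4 < 5 < 6 < 7 < 8 < 9. The simplices of K, each written with vertices in increasing order, are:

  0-simplices (10): [0], [1], [2], [3], [4], [5], [6], [7], [8], [9]
  1-simplices (16): [0,1], [0,2], [0,5], [0,7], [1,7], [2,5], [3,4], [3,6], [3,8], [3,9], [4,6], [4,8], [4,9], [6,8], [6,9], [8,9]
  2-simplices (10): [3,4,6], [3,4,8], [3,4,9], [3,6,8], [3,6,9], [3,8,9], [4,6,8], [4,6,9], [4,8,9], [6,8,9]
  3-simplices (5): [3,4,6,8], [3,4,6,9], [3,4,8,9], [3,6,8,9], [4,6,8,9]

so the chain groups are C_0 ≅ Z^10, C_1 ≅ Z^16, C_2 ≅ Z^10, C_3 ≅ Z^5.

Boundary ∂_1: C_1 → C_0 is given by ∂[p,q] = [q] − [p]. For instance
  ∂[6,8] = [8] − [6].
As a 10×16 matrix over Z this has rank 8, with invariant factors (1,1,1,1,1,1,1,1).

∂_2: C_2 → C_1 maps a triangle to the signed sum of its edges. For instance
  ∂[3,6,8] = [6,8] − [3,8] + [3,6],
  ∂[4,6,9] = [6,9] − [4,9] + [4,6].
The 16×10 boundary matrix has rank 6 and Smith normal form diag(1,1,1,1,1,1).

∂_3: C_3 → C_2 sends each 3-simplex σ to the alternating sum Σ_i (−1)^i (σ with its i-th vertex removed). For instance
  ∂[3,6,8,9] = [6,8,9] − [3,8,9] + [3,6,9] − [3,6,8],
  ∂[3,4,6,9] = [4,6,9] − [3,6,9] + [3,4,9] − [3,4,6].
The resulting 10×5 matrix has rank 4, and its Smith normal form has invariant factors (1,1,1,1).

Computing H_k = (kernel of ∂_k) / (image of ∂_{k+1}):

  H_0: rank C_0 − rank ∂_1 = 10 − 8 = 2, and the invariant factors of ∂_1 are all 1, so H_0 ≅ Z^2.
  H_1: rank ker ∂_1 − rank ∂_2 = (16 − 8) − 6 = 2, and the invariant factors of ∂_2 are all 1, so H_1 ≅ Z^2.
  H_2: rank ker ∂_2 − rank ∂_3 = (10 − 6) − 4 = 0, and the invariant factors of ∂_3 are all 1, so H_2 ≅ 0.
  H_3: rank ker ∂_3 − rank ∂_4 = (5 − 4) − 0 = 1, and there is no ∂_4, so H_3 ≅ Z.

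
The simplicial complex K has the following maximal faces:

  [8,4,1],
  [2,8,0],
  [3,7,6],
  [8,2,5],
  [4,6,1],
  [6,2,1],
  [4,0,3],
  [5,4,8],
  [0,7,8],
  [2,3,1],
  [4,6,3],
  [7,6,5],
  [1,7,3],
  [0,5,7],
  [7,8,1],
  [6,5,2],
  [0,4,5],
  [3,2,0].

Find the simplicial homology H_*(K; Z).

H_0 = Z,  H_1 = Z ⊕ Z/2Z,  H_2 = 0.

K has 9 vertices, 27 edges, 18 triangles.
rank ∂_0 = 0, rank ∂_1 = 8 ⇒ b_0 = 9 − 0 − 8 = 1; all invariant factors of ∂_1 are 1 so no torsion. So H_0 ≅ Z.
rank ∂_1 = 8, rank ∂_2 = 18 ⇒ b_1 = 27 − 8 − 18 = 1; ∂_2 has invariant factor(s) [2] giving torsion. So H_1 ≅ Z ⊕ Z/2Z.
rank ∂_2 = 18, rank ∂_3 = 0 ⇒ b_2 = 18 − 18 − 0 = 0. So H_2 ≅ 0.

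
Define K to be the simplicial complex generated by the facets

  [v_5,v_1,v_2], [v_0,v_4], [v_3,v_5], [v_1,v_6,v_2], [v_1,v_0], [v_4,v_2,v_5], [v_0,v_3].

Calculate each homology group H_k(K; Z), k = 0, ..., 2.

Fix the vertex order v_0 < v_1 < v_2 < v_3 < v_4 < v_5 < v_6 and write every simplex with vertices in increasing order. Then dim K = 2 and the simplices of K are:

  0-simplices (7): [v_0], [v_1], [v_2], [v_3], [v_4], [v_5], [v_6]
  1-simplices (11): [v_0,v_1], [v_0,v_3], [v_0,v_4], [v_1,v_2], [v_1,v_5], [v_1,v_6], [v_2,v_4], [v_2,v_5], [v_2,v_6], [v_3,v_5], [v_4,v_5]
  2-simplices (3): [v_1,v_2,v_5], [v_1,v_2,v_6], [v_2,v_4,v_5]

so the chain groups are C_0 ≅ Z^7, C_1 ≅ Z^11, C_2 ≅ Z^3.

∂_1: C_1 → C_0 is given by ∂[p,q] = [q] − [p].
The resulting 7×11 matrix has rank 6, and its Smith normal form has invariant factors (1,1,1,1,1,1).

Boundary ∂_2: C_2 → C_1 sends each 2-simplex [p,q,r] to [q,r] − [p,r] + [p,q]. For instance
  ∂[v_2,v_4,v_5] = [v_4,v_5] − [v_2,v_5] + [v_2,v_4],
  ∂[v_1,v_2,v_6] = [v_2,v_6] − [v_1,v_6] + [v_1,v_2].
The 11×3 boundary matrix has rank 3 and Smith normal form diag(1,1,1).

Computing H_k = (kernel of ∂_k) / (image of ∂_{k+1}):

  H_0: rank C_0 − rank ∂_1 = 7 − 6 = 1, and the invariant factors of ∂_1 are all 1, so H_0 ≅ Z.
  H_1: rank ker ∂_1 − rank ∂_2 = (11 − 6) − 3 = 2, and the invariant factors of ∂_2 are all 1, so H_1 ≅ Z^2.
  H_2: rank ker ∂_2 − rank ∂_3 = (3 − 3) − 0 = 0, and there is no ∂_3, so H_2 ≅ 0.

H_0 = Z,  H_1 = Z^2,  H_2 = 0.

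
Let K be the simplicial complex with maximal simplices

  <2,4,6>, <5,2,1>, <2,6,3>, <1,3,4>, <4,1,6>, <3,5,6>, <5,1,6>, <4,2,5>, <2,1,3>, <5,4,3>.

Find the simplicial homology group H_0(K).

H_0 = Z.

We work with the vertex ordering 1 < 2 < 3 < 4 < 5 < 6. The simplices of K, each written with vertices in increasing order, are:

  0-simplices (6): [1], [2], [3], [4], [5], [6]
  1-simplices (15): [1,2], [1,3], [1,4], [1,5], [1,6], [2,3], [2,4], [2,5], [2,6], [3,4], [3,5], [3,6], [4,5], [4,6], [5,6]
  2-simplices (10): [1,2,3], [1,2,5], [1,3,4], [1,4,6], [1,5,6], [2,3,6], [2,4,5], [2,4,6], [3,4,5], [3,5,6]

giving chain groups C_0 ≅ Z^6, C_1 ≅ Z^15, C_2 ≅ Z^10.

∂_1: C_1 → C_0 is given by ∂[p,q] = [q] − [p]. For instance
  ∂[2,4] = [4] − [2].
The resulting 6×15 matrix has rank 5, and its Smith normal form has invariant factors (1,1,1,1,1).

∂_2: C_2 → C_1 acts by ∂[p,q,r] = [q,r] − [p,r] + [p,q]. For instance
  ∂[1,2,5] = [2,5] − [1,5] + [1,2],
  ∂[1,4,6] = [4,6] − [1,6] + [1,4].
This gives a 15×10 integer matrix of rank 10; reducing to Smith normal form yields diagonal entries (1,1,1,1,1,1,1,1,1,2).

Now H_k = ker ∂_k / im ∂_{k+1}, so:

  H_0: rank C_0 − rank ∂_1 = 6 − 5 = 1, and the invariant factors of ∂_1 are all 1, so H_0 = Z.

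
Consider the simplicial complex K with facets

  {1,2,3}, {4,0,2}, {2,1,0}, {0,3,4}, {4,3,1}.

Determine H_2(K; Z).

H_2 = 0.

Take the total order 0 < 1 < 2 < 3 < 4 on the vertex set. Then K (dimension 2) consists of the simplices:

  0-simplices (5): [0], [1], [2], [3], [4]
  1-simplices (10): [0,1], [0,2], [0,3], [0,4], [1,2], [1,3], [1,4], [2,3], [2,4], [3,4]
  2-simplices (5): [0,1,2], [0,2,4], [0,3,4], [1,2,3], [1,3,4]

giving chain groups C_0 ≅ Z^5, C_1 ≅ Z^10, C_2 ≅ Z^5.

∂_1: C_1 → C_0 maps an edge to its endpoints' difference, ∂[p,q] = q − p. For instance
  ∂[3,4] = [4] − [3].
The resulting 5×10 matrix has rank 4, and its Smith normal form has invariant factors (1,1,1,1).

∂_2: C_2 → C_1 acts by ∂[p,q,r] = [q,r] − [p,r] + [p,q]. For instance
  ∂[1,2,3] = [2,3] − [1,3] + [1,2],
  ∂[0,1,2] = [1,2] − [0,2] + [0,1].
The resulting 10×5 matrix has rank 5, and its Smith normal form has invariant factors (1,1,1,1,1).

Now H_k = ker ∂_k / im ∂_{k+1}, so:

  H_2: rank ker ∂_2 − rank ∂_3 = (5 − 5) − 0 = 0, and there is no ∂_3, so H_2 = 0.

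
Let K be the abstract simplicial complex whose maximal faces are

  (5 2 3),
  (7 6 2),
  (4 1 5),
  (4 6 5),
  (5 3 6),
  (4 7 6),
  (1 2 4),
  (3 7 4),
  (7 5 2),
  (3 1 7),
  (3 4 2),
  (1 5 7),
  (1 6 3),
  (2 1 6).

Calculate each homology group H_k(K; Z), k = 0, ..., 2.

K has 7 vertices, 21 edges, 14 triangles.
rank ∂_0 = 0, rank ∂_1 = 6 ⇒ b_0 = 7 − 0 − 6 = 1; all invariant factors of ∂_1 are 1 so no torsion. So H_0 ≅ Z.
rank ∂_1 = 6, rank ∂_2 = 13 ⇒ b_1 = 21 − 6 − 13 = 2; all invariant factors of ∂_2 are 1 so no torsion. So H_1 ≅ Z^2.
rank ∂_2 = 13, rank ∂_3 = 0 ⇒ b_2 = 14 − 13 − 0 = 1. So H_2 ≅ Z.

H_0 = Z,  H_1 = Z^2,  H_2 = Z.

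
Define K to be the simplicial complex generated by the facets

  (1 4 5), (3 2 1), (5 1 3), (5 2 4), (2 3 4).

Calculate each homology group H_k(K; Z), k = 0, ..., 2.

Order the vertices as 1 < 2 < 3 < 4 < 5. Listing each simplex with vertices in this order, K has dimension 2 with simplices:

  0-simplices (5): [1], [2], [3], [4], [5]
  1-simplices (10): [1,2], [1,3], [1,4], [1,5], [2,3], [2,4], [2,5], [3,4], [3,5], [4,5]
  2-simplices (5): [1,2,3], [1,3,5], [1,4,5], [2,3,4], [2,4,5]

so the chain groups are C_0 ≅ Z^5, C_1 ≅ Z^10, C_2 ≅ Z^5.

Boundary ∂_1: C_1 → C_0 sends each edge [p,q] (with p < q) to q − p. For instance
  ∂[2,5] = [5] − [2].
The resulting 5×10 matrix has rank 4, and its Smith normal form has invariant factors (1,1,1,1).

The boundary map ∂_2: C_2 → C_1 sends each 2-simplex [p,q,r] to [q,r] − [p,r] + [p,q]. For instance
  ∂[1,4,5] = [4,5] − [1,5] + [1,4],
  ∂[2,4,5] = [4,5] − [2,5] + [2,4].
The 10×5 boundary matrix has rank 5 and Smith normal form diag(1,1,1,1,1).

Reading off H_k = ker ∂_k / im ∂_{k+1}:

  H_0: rank C_0 − rank ∂_1 = 5 − 4 = 1, and the invariant factors of ∂_1 are all 1, so H_0 = Z.
  H_1: rank ker ∂_1 − rank ∂_2 = (10 − 4) − 5 = 1, and the invariant factors of ∂_2 are all 1, so H_1 = Z.
  H_2: rank ker ∂_2 − rank ∂_3 = (5 − 5) − 0 = 0, and there is no ∂_3, so H_2 = 0.

H_0 = Z,  H_1 = Z,  H_2 = 0.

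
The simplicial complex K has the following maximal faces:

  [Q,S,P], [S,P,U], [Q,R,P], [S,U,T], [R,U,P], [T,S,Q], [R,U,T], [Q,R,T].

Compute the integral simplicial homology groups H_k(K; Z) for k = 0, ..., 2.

Take the total order P < Q < R < S < T < U on the vertex set. Then K (dimension 2) consists of the simplices:

  0-simplices (6): P, Q, R, S, T, U
  1-simplices (12): PQ, PR, PS, PU, QR, QS, QT, RT, RU, ST, SU, TU
  2-simplices (8): PQR, PQS, PRU, PSU, QRT, QST, RTU, STU

Hence C_0 ≅ Z^6, C_1 ≅ Z^12, C_2 ≅ Z^8.

∂_1: C_1 → C_0 sends each edge [p,q] (with p < q) to q − p. For instance
  ∂PU = U − P.
This gives a 6×12 integer matrix of rank 5; reducing to Smith normal form yields diagonal entries (1,1,1,1,1).

Boundary ∂_2: C_2 → C_1 maps a triangle to the signed sum of its edges. For instance
  ∂STU = TU − SU + ST,
  ∂RTU = TU − RU + RT.
As a 12×8 matrix over Z this has rank 7, with invariant factors (1,1,1,1,1,1,1).

Computing H_k = (kernel of ∂_k) / (image of ∂_{k+1}):

  H_0: rank C_0 − rank ∂_1 = 6 − 5 = 1, and the invariant factors of ∂_1 are all 1, so H_0 = Z.
  H_1: rank ker ∂_1 − rank ∂_2 = (12 − 5) − 7 = 0, and the invariant factors of ∂_2 are all 1, so H_1 = 0.
  H_2: rank ker ∂_2 − rank ∂_3 = (8 − 7) − 0 = 1, and there is no ∂_3, so H_2 = Z.

(K is a triangulation of the 2-sphere S^2.)

H_0 ≅ Z,  H_1 = 0,  H_2 ≅ Z.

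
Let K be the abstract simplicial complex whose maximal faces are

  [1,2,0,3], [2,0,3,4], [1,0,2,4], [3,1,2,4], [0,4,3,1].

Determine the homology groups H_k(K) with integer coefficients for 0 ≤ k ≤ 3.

H_0 ≅ Z,  H_1 = 0,  H_2 = 0,  H_3 ≅ Z.

Take the total order 0 < 1 < 2 < 3 < 4 on the vertex set. Then K (dimension 3) consists of the simplices:

  0-simplices (5): [0], [1], [2], [3], [4]
  1-simplices (10): [0,1], [0,2], [0,3], [0,4], [1,2], [1,3], [1,4], [2,3], [2,4], [3,4]
  2-simplices (10): [0,1,2], [0,1,3], [0,1,4], [0,2,3], [0,2,4], [0,3,4], [1,2,3], [1,2,4], [1,3,4], [2,3,4]
  3-simplices (5): [0,1,2,3], [0,1,2,4], [0,1,3,4], [0,2,3,4], [1,2,3,4]

Hence C_0 ≅ Z^5, C_1 ≅ Z^10, C_2 ≅ Z^10, C_3 ≅ Z^5.

∂_1: C_1 → C_0 sends each edge [p,q] (with p < q) to q − p. For instance
  ∂[2,4] = [4] − [2].
As a 5×10 matrix over Z this has rank 4, with invariant factors (1,1,1,1).

∂_2: C_2 → C_1 acts by ∂[p,q,r] = [q,r] − [p,r] + [p,q]. For instance
  ∂[1,2,3] = [2,3] − [1,3] + [1,2],
  ∂[0,2,3] = [2,3] − [0,3] + [0,2].
The 10×10 boundary matrix has rank 6 and Smith normal form diag(1,1,1,1,1,1).

∂_3: C_3 → C_2 sends each 3-simplex σ to the alternating sum Σ_i (−1)^i (σ with its i-th vertex removed). For instance
  ∂[0,1,2,3] = [1,2,3] − [0,2,3] + [0,1,3] − [0,1,2],
  ∂[0,1,2,4] = [1,2,4] − [0,2,4] + [0,1,4] − [0,1,2].
As a 10×5 matrix over Z this has rank 4, with invariant factors (1,1,1,1).

Reading off H_k = ker ∂_k / im ∂_{k+1}:

  H_0: rank C_0 − rank ∂_1 = 5 − 4 = 1, and the invariant factors of ∂_1 are all 1, so H_0 = Z.
  H_1: rank ker ∂_1 − rank ∂_2 = (10 − 4) − 6 = 0, and the invariant factors of ∂_2 are all 1, so H_1 = 0.
  H_2: rank ker ∂_2 − rank ∂_3 = (10 − 6) − 4 = 0, and the invariant factors of ∂_3 are all 1, so H_2 = 0.
  H_3: rank ker ∂_3 − rank ∂_4 = (5 − 4) − 0 = 1, and there is no ∂_4, so H_3 = Z.

As a check, the Euler characteristic is 5 − 10 + 10 − 5 = 0, which agrees with 1 − 0 + 0 − 1 = 0.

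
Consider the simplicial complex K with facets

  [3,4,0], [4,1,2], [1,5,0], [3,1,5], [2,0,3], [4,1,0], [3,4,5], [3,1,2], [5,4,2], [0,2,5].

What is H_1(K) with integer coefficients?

H_1 ≅ Z/2.

Take the total order 0 < 1 < 2 < 3 < 4 < 5 on the vertex set. Then K (dimension 2) consists of the simplices:

  0-simplices (6): [0], [1], [2], [3], [4], [5]
  1-simplices (15): [0,1], [0,2], [0,3], [0,4], [0,5], [1,2], [1,3], [1,4], [1,5], [2,3], [2,4], [2,5], [3,4], [3,5], [4,5]
  2-simplices (10): [0,1,4], [0,1,5], [0,2,3], [0,2,5], [0,3,4], [1,2,3], [1,2,4], [1,3,5], [2,4,5], [3,4,5]

giving chain groups C_0 ≅ Z^6, C_1 ≅ Z^15, C_2 ≅ Z^10.

The boundary map ∂_1: C_1 → C_0 is given by ∂[p,q] = [q] − [p].
The resulting 6×15 matrix has rank 5, and its Smith normal form has invariant factors (1,1,1,1,1).

∂_2: C_2 → C_1 maps a triangle to the signed sum of its edges. For instance
  ∂[0,3,4] = [3,4] − [0,4] + [0,3],
  ∂[1,2,4] = [2,4] − [1,4] + [1,2].
The resulting 15×10 matrix has rank 10, and its Smith normal form has invariant factors (1,1,1,1,1,1,1,1,1,2).

Now H_k = ker ∂_k / im ∂_{k+1}, so:

  H_1: rank ker ∂_1 − rank ∂_2 = (15 − 5) − 10 = 0, and ∂_2 has invariant factor 2 > 1, so H_1 ≅ Z/2.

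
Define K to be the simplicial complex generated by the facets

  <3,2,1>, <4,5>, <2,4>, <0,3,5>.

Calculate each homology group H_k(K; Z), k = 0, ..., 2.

Order the vertices as 0 < 1 < 2 < 3 < 4 < 5. Listing each simplex with vertices in this order, K has dimension 2 with simplices:

  0-simplices (6): [0], [1], [2], [3], [4], [5]
  1-simplices (8): [0,3], [0,5], [1,2], [1,3], [2,3], [2,4], [3,5], [4,5]
  2-simplices (2): [0,3,5], [1,2,3]

giving chain groups C_0 ≅ Z^6, C_1 ≅ Z^8, C_2 ≅ Z^2.

Boundary ∂_1: C_1 → C_0 sends each edge [p,q] (with p < q) to q − p.
As a 6×8 matrix over Z this has rank 5, with invariant factors (1,1,1,1,1).

Boundary ∂_2: C_2 → C_1 sends each 2-simplex [p,q,r] to [q,r] − [p,r] + [p,q]. For instance
  ∂[0,3,5] = [3,5] − [0,5] + [0,3],
  ∂[1,2,3] = [2,3] − [1,3] + [1,2].
This gives a 8×2 integer matrix of rank 2; reducing to Smith normal form yields diagonal entries (1,1).

Computing H_k = (kernel of ∂_k) / (image of ∂_{k+1}):

  H_0: rank C_0 − rank ∂_1 = 6 − 5 = 1, and the invariant factors of ∂_1 are all 1, so H_0 = Z.
  H_1: rank ker ∂_1 − rank ∂_2 = (8 − 5) − 2 = 1, and the invariant factors of ∂_2 are all 1, so H_1 = Z.
  H_2: rank ker ∂_2 − rank ∂_3 = (2 − 2) − 0 = 0, and there is no ∂_3, so H_2 = 0.

As a check, the Euler characteristic is 6 − 8 + 2 = 0, which agrees with 1 − 1 + 0 = 0.

H_0 = Z,  H_1 = Z,  H_2 = 0.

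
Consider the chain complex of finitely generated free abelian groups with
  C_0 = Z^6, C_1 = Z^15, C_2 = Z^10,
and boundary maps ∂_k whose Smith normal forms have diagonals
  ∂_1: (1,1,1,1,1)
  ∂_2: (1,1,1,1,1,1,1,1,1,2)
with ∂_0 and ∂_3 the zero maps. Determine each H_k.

H_0: b_0 = 6 − 0 − 5 = 1; torsion from ∂_1 factors > 1: none. So H_0 ≅ Z.
H_1: b_1 = 15 − 5 − 10 = 0; torsion from ∂_2 factors > 1: [2]. So H_1 ≅ Z/2.
H_2: b_2 = 10 − 10 − 0 = 0; torsion from ∂_3 factors > 1: none. So H_2 ≅ 0.

H_0 ≅ Z,  H_1 ≅ Z/2,  H_2 = 0.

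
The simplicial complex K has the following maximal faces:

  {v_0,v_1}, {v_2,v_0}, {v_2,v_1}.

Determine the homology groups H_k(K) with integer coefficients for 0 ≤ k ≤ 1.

H_0 ≅ Z,  H_1 ≅ Z.

We work with the vertex ordering v_0 < v_1 < v_2. The simplices of K, each written with vertices in increasing order, are:

  0-simplices (3): [v_0], [v_1], [v_2]
  1-simplices (3): [v_0,v_1], [v_0,v_2], [v_1,v_2]

Hence C_0 ≅ Z^3, C_1 ≅ Z^3.

∂_1: C_1 → C_0 maps an edge to its endpoints' difference, ∂[p,q] = q − p. For instance
  ∂[v_1,v_2] = [v_2] − [v_1].
The resulting 3×3 matrix has rank 2, and its Smith normal form has invariant factors (1,1).

Now H_k = ker ∂_k / im ∂_{k+1}, so:

  H_0: rank C_0 − rank ∂_1 = 3 − 2 = 1, and the invariant factors of ∂_1 are all 1, so H_0 = Z.
  H_1: rank ker ∂_1 − rank ∂_2 = (3 − 2) − 0 = 1, and there is no ∂_2, so H_1 = Z.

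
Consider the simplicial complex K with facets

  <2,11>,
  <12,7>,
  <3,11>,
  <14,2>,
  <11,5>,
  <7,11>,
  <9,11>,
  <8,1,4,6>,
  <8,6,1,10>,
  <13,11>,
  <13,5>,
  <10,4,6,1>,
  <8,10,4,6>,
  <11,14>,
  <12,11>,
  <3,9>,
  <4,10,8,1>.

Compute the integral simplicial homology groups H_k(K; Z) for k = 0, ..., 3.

Order the vertices as 1 < 2 < 3 < 4 < 5 < 6 < 7 < 8 < 9 < 10 < 11 < 12 < 13 < 14. Listing each simplex with vertices in this order, K has dimension 3 with simplices:

  0-simplices (14): [1], [2], [3], [4], [5], [6], [7], [8], [9], [10], [11], [12], [13], [14]
  1-simplices (22): (22 of them)
  2-simplices (10): [1,4,6], [1,4,8], [1,4,10], [1,6,8], [1,6,10], [1,8,10], [4,6,8], [4,6,10], [4,8,10], [6,8,10]
  3-simplices (5): [1,4,6,8], [1,4,6,10], [1,4,8,10], [1,6,8,10], [4,6,8,10]

Hence C_0 ≅ Z^14, C_1 ≅ Z^22, C_2 ≅ Z^10, C_3 ≅ Z^5.

∂_1: C_1 → C_0 sends each edge [p,q] (with p < q) to q − p.
The resulting 14×22 matrix has rank 12, and its Smith normal form has invariant factors (1,1,1,1,1,1,1,1,1,1,1,1).

Boundary ∂_2: C_2 → C_1 sends each 2-simplex [p,q,r] to [q,r] − [p,r] + [p,q]. For instance
  ∂[1,8,10] = [8,10] − [1,10] + [1,8],
  ∂[6,8,10] = [8,10] − [6,10] + [6,8].
The resulting 22×10 matrix has rank 6, and its Smith normal form has invariant factors (1,1,1,1,1,1).

∂_3: C_3 → C_2 sends each 3-simplex σ to the alternating sum Σ_i (−1)^i (σ with its i-th vertex removed). For instance
  ∂[1,6,8,10] = [6,8,10] − [1,8,10] + [1,6,10] − [1,6,8],
  ∂[4,6,8,10] = [6,8,10] − [4,8,10] + [4,6,10] − [4,6,8].
The 10×5 boundary matrix has rank 4 and Smith normal form diag(1,1,1,1).

Reading off H_k = ker ∂_k / im ∂_{k+1}:

  H_0: rank C_0 − rank ∂_1 = 14 − 12 = 2, and the invariant factors of ∂_1 are all 1, so H_0 ≅ Z^2.
  H_1: rank ker ∂_1 − rank ∂_2 = (22 − 12) − 6 = 4, and the invariant factors of ∂_2 are all 1, so H_1 ≅ Z^4.
  H_2: rank ker ∂_2 − rank ∂_3 = (10 − 6) − 4 = 0, and the invariant factors of ∂_3 are all 1, so H_2 ≅ 0.
  H_3: rank ker ∂_3 − rank ∂_4 = (5 − 4) − 0 = 1, and there is no ∂_4, so H_3 ≅ Z.

As a check, the Euler characteristic is 14 − 22 + 10 − 5 = -3, which agrees with 2 − 4 + 0 − 1 = -3.

H_0 = Z^2,  H_1 = Z^4,  H_2 = 0,  H_3 = Z.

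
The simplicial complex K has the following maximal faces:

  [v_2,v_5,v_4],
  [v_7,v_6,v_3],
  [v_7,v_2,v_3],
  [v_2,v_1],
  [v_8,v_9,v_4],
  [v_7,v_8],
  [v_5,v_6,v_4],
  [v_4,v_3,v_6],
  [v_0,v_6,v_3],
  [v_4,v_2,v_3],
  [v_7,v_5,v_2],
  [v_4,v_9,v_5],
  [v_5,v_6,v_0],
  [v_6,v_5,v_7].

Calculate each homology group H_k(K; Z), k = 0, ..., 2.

H_0 ≅ Z,  H_1 ≅ Z,  H_2 ≅ Z.

Order the vertices as v_0 < v_1 < v_2 < v_3 < v_4 < v_5 < v_6 < v_7 < v_8 < v_9. Listing each simplex with vertices in this order, K has dimension 2 with simplices:

  0-simplices (10): [v_0], [v_1], [v_2], [v_3], [v_4], [v_5], [v_6], [v_7], [v_8], [v_9]
  1-simplices (21): (21 of them)
  2-simplices (12): (12 of them)

giving chain groups C_0 ≅ Z^10, C_1 ≅ Z^21, C_2 ≅ Z^12.

The boundary map ∂_1: C_1 → C_0 is given by ∂[p,q] = [q] − [p].
As a 10×21 matrix over Z this has rank 9, with invariant factors (1,1,1,1,1,1,1,1,1).

The boundary map ∂_2: C_2 → C_1 maps a triangle to the signed sum of its edges. For instance
  ∂[v_0,v_5,v_6] = [v_5,v_6] − [v_0,v_6] + [v_0,v_5],
  ∂[v_3,v_4,v_6] = [v_4,v_6] − [v_3,v_6] + [v_3,v_4].
This gives a 21×12 integer matrix of rank 11; reducing to Smith normal form yields diagonal entries (1,1,1,1,1,1,1,1,1,1,1).

Computing H_k = (kernel of ∂_k) / (image of ∂_{k+1}):

  H_0: rank C_0 − rank ∂_1 = 10 − 9 = 1, and the invariant factors of ∂_1 are all 1, so H_0 = Z.
  H_1: rank ker ∂_1 − rank ∂_2 = (21 − 9) − 11 = 1, and the invariant factors of ∂_2 are all 1, so H_1 = Z.
  H_2: rank ker ∂_2 − rank ∂_3 = (12 − 11) − 0 = 1, and there is no ∂_3, so H_2 = Z.

As a check, the Euler characteristic is 10 − 21 + 12 = 1, which agrees with 1 − 1 + 1 = 1.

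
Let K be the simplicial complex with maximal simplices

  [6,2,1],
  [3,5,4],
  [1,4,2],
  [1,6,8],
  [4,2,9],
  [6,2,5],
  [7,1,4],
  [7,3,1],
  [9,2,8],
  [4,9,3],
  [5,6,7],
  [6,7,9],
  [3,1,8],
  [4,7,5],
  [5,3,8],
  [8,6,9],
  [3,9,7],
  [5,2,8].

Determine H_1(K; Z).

Order the vertices as 1 < 2 < 3 < 4 < 5 < 6 < 7 < 8 < 9. Listing each simplex with vertices in this order, K has dimension 2 with simplices:

  0-simplices (9): [1], [2], [3], [4], [5], [6], [7], [8], [9]
  1-simplices (27): (27 of them)
  2-simplices (18): [1,2,4], [1,2,6], [1,3,7], [1,3,8], [1,4,7], [1,6,8], [2,4,9], [2,5,6], [2,5,8], [2,8,9], [3,4,5], [3,4,9], [3,5,8], [3,7,9], [4,5,7], [5,6,7], [6,7,9], [6,8,9]

so the chain groups are C_0 ≅ Z^9, C_1 ≅ Z^27, C_2 ≅ Z^18.

∂_1: C_1 → C_0 sends each edge [p,q] (with p < q) to q − p.
This gives a 9×27 integer matrix of rank 8; reducing to Smith normal form yields diagonal entries (1,1,1,1,1,1,1,1).

The boundary map ∂_2: C_2 → C_1 acts by ∂[p,q,r] = [q,r] − [p,r] + [p,q]. For instance
  ∂[3,4,5] = [4,5] − [3,5] + [3,4],
  ∂[1,6,8] = [6,8] − [1,8] + [1,6].
This gives a 27×18 integer matrix of rank 18; reducing to Smith normal form yields diagonal entries (1,1,1,1,1,1,1,1,1,1,1,1,1,1,1,1,1,2).

From H_k ≅ ker(∂_k) / im(∂_{k+1}) we obtain:

  H_1: rank ker ∂_1 − rank ∂_2 = (27 − 8) − 18 = 1, and ∂_2 has invariant factor 2 > 1, so H_1 ≅ Z × Z/2.

H_1 = Z × Z/2.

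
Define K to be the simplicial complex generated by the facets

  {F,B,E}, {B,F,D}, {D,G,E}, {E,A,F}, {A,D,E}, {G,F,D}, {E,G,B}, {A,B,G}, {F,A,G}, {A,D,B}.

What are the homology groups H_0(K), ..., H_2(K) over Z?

Order the vertices as A < B < D < E < F < G. Listing each simplex with vertices in this order, K has dimension 2 with simplices:

  0-simplices (6): A, B, D, E, F, G
  1-simplices (15): AB, AD, AE, AF, AG, BD, BE, BF, BG, DE, DF, DG, EF, EG, FG
  2-simplices (10): ABD, ABG, ADE, AEF, AFG, BDF, BEF, BEG, DEG, DFG

Hence C_0 ≅ Z^6, C_1 ≅ Z^15, C_2 ≅ Z^10.

∂_1: C_1 → C_0 sends each edge [p,q] (with p < q) to q − p. For instance
  ∂BF = F − B.
This gives a 6×15 integer matrix of rank 5; reducing to Smith normal form yields diagonal entries (1,1,1,1,1).

∂_2: C_2 → C_1 sends each 2-simplex [p,q,r] to [q,r] − [p,r] + [p,q]. For instance
  ∂BEF = EF − BF + BE,
  ∂BDF = DF − BF + BD.
This gives a 15×10 integer matrix of rank 10; reducing to Smith normal form yields diagonal entries (1,1,1,1,1,1,1,1,1,2).

From H_k ≅ ker(∂_k) / im(∂_{k+1}) we obtain:

  H_0: rank C_0 − rank ∂_1 = 6 − 5 = 1, and the invariant factors of ∂_1 are all 1, so H_0 = Z.
  H_1: rank ker ∂_1 − rank ∂_2 = (15 − 5) − 10 = 0, and ∂_2 has invariant factor 2 > 1, so H_1 = Z/2Z.
  H_2: rank ker ∂_2 − rank ∂_3 = (10 − 10) − 0 = 0, and there is no ∂_3, so H_2 = 0.

(K is a triangulation of the real projective plane RP^2.)

H_0 ≅ Z,  H_1 ≅ Z/2Z,  H_2 = 0.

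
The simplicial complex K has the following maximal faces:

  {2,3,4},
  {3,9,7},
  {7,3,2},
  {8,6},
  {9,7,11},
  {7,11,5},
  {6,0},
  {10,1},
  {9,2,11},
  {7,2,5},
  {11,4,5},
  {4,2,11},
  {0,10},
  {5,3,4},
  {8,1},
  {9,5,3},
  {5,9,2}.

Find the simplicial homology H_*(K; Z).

H_0 = Z^2,  H_1 = Z ⊕ Z/2Z,  H_2 = 0.

Order the vertices as 0 < 1 < 2 < 3 < 4 < 5 < 6 < 7 < 8 < 9 < 10 < 11. Listing each simplex with vertices in this order, K has dimension 2 with simplices:

  0-simplices (12): [0], [1], [2], [3], [4], [5], [6], [7], [8], [9], [10], [11]
  1-simplices (23): (23 of them)
  2-simplices (12): [2,3,4], [2,3,7], [2,4,11], [2,5,7], [2,5,9], [2,9,11], [3,4,5], [3,5,9], [3,7,9], [4,5,11], [5,7,11], [7,9,11]

so the chain groups are C_0 ≅ Z^12, C_1 ≅ Z^23, C_2 ≅ Z^12.

∂_1: C_1 → C_0 sends each edge [p,q] (with p < q) to q − p.
As a 12×23 matrix over Z this has rank 10, with invariant factors (1,1,1,1,1,1,1,1,1,1).

Boundary ∂_2: C_2 → C_1 sends each 2-simplex [p,q,r] to [q,r] − [p,r] + [p,q]. For instance
  ∂[2,4,11] = [4,11] − [2,11] + [2,4],
  ∂[3,4,5] = [4,5] − [3,5] + [3,4].
The resulting 23×12 matrix has rank 12, and its Smith normal form has invariant factors (1,1,1,1,1,1,1,1,1,1,1,2).

Computing H_k = (kernel of ∂_k) / (image of ∂_{k+1}):

  H_0: rank C_0 − rank ∂_1 = 12 − 10 = 2, and the invariant factors of ∂_1 are all 1, so H_0 = Z^2.
  H_1: rank ker ∂_1 − rank ∂_2 = (23 − 10) − 12 = 1, and ∂_2 has invariant factor 2 > 1, so H_1 = Z ⊕ Z/2Z.
  H_2: rank ker ∂_2 − rank ∂_3 = (12 − 12) − 0 = 0, and there is no ∂_3, so H_2 = 0.

As a check, the Euler characteristic is 12 − 23 + 12 = 1, which agrees with 2 − 1 + 0 = 1.
(K is a triangulation of the disjoint union of the real projective plane RP^2 and the circle S^1.)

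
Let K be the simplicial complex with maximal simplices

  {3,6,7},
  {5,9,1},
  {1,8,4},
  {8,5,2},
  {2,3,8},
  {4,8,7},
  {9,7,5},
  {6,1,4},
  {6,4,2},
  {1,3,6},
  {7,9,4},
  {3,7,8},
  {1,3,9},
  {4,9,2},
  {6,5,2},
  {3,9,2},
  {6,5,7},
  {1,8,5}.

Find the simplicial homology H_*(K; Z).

H_0 ≅ Z,  H_1 ≅ Z^2,  H_2 ≅ Z.

Order the vertices as 1 < 2 < 3 < 4 < 5 < 6 < 7 < 8 < 9. Listing each simplex with vertices in this order, K has dimension 2 with simplices:

  0-simplices (9): [1], [2], [3], [4], [5], [6], [7], [8], [9]
  1-simplices (27): (27 of them)
  2-simplices (18): [1,3,6], [1,3,9], [1,4,6], [1,4,8], [1,5,8], [1,5,9], [2,3,8], [2,3,9], [2,4,6], [2,4,9], [2,5,6], [2,5,8], [3,6,7], [3,7,8], [4,7,8], [4,7,9], [5,6,7], [5,7,9]

Hence C_0 ≅ Z^9, C_1 ≅ Z^27, C_2 ≅ Z^18.

∂_1: C_1 → C_0 sends each edge [p,q] (with p < q) to q − p.
The 9×27 boundary matrix has rank 8 and Smith normal form diag(1,1,1,1,1,1,1,1).

Boundary ∂_2: C_2 → C_1 maps a triangle to the signed sum of its edges. For instance
  ∂[2,3,8] = [3,8] − [2,8] + [2,3],
  ∂[3,6,7] = [6,7] − [3,7] + [3,6].
The resulting 27×18 matrix has rank 17, and its Smith normal form has invariant factors (1,1,1,1,1,1,1,1,1,1,1,1,1,1,1,1,1).

Reading off H_k = ker ∂_k / im ∂_{k+1}:

  H_0: rank C_0 − rank ∂_1 = 9 − 8 = 1, and the invariant factors of ∂_1 are all 1, so H_0 ≅ Z.
  H_1: rank ker ∂_1 − rank ∂_2 = (27 − 8) − 17 = 2, and the invariant factors of ∂_2 are all 1, so H_1 ≅ Z^2.
  H_2: rank ker ∂_2 − rank ∂_3 = (18 − 17) − 0 = 1, and there is no ∂_3, so H_2 ≅ Z.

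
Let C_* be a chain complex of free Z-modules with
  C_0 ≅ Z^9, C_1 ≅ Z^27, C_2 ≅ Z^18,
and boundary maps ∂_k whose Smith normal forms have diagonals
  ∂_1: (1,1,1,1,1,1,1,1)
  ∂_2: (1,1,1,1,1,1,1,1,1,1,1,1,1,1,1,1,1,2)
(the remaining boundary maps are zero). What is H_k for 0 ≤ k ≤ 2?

H_0: b_0 = 9 − 0 − 8 = 1; torsion from ∂_1 factors > 1: none. So H_0 ≅ Z.
H_1: b_1 = 27 − 8 − 18 = 1; torsion from ∂_2 factors > 1: [2]. So H_1 ≅ Z × Z/2.
H_2: b_2 = 18 − 18 − 0 = 0; torsion from ∂_3 factors > 1: none. So H_2 ≅ 0.

H_0 ≅ Z,  H_1 ≅ Z × Z/2,  H_2 = 0.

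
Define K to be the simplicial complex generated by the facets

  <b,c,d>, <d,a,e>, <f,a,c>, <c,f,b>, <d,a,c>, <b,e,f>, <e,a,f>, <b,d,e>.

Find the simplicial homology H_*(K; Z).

H_0 = Z,  H_1 = 0,  H_2 = Z.

We work with the vertex ordering a < b < c < d < e < f. The simplices of K, each written with vertices in increasing order, are:

  0-simplices (6): a, b, c, d, e, f
  1-simplices (12): ac, ad, ae, af, bc, bd, be, bf, cd, cf, de, ef
  2-simplices (8): acd, acf, ade, aef, bcd, bcf, bde, bef

so the chain groups are C_0 ≅ Z^6, C_1 ≅ Z^12, C_2 ≅ Z^8.

The boundary map ∂_1: C_1 → C_0 maps an edge to its endpoints' difference, ∂[p,q] = q − p.
The 6×12 boundary matrix has rank 5 and Smith normal form diag(1,1,1,1,1).

Boundary ∂_2: C_2 → C_1 sends each 2-simplex [p,q,r] to [q,r] − [p,r] + [p,q]. For instance
  ∂bcf = cf − bf + bc,
  ∂aef = ef − af + ae.
As a 12×8 matrix over Z this has rank 7, with invariant factors (1,1,1,1,1,1,1).

From H_k ≅ ker(∂_k) / im(∂_{k+1}) we obtain:

  H_0: rank C_0 − rank ∂_1 = 6 − 5 = 1, and the invariant factors of ∂_1 are all 1, so H_0 ≅ Z.
  H_1: rank ker ∂_1 − rank ∂_2 = (12 − 5) − 7 = 0, and the invariant factors of ∂_2 are all 1, so H_1 ≅ 0.
  H_2: rank ker ∂_2 − rank ∂_3 = (8 − 7) − 0 = 1, and there is no ∂_3, so H_2 ≅ Z.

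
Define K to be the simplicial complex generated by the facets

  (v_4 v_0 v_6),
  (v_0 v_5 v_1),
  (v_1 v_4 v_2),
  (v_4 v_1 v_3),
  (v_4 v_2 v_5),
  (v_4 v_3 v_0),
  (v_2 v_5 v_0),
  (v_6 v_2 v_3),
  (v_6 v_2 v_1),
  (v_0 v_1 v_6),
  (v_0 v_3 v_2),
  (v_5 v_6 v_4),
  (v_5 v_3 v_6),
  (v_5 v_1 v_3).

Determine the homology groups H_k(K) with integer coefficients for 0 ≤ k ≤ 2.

H_0 = Z,  H_1 = Z^2,  H_2 = Z.

K has 7 vertices, 21 edges, 14 triangles.
rank ∂_0 = 0, rank ∂_1 = 6 ⇒ b_0 = 7 − 0 − 6 = 1; all invariant factors of ∂_1 are 1 so no torsion. So H_0 = Z.
rank ∂_1 = 6, rank ∂_2 = 13 ⇒ b_1 = 21 − 6 − 13 = 2; all invariant factors of ∂_2 are 1 so no torsion. So H_1 = Z^2.
rank ∂_2 = 13, rank ∂_3 = 0 ⇒ b_2 = 14 − 13 − 0 = 1. So H_2 = Z.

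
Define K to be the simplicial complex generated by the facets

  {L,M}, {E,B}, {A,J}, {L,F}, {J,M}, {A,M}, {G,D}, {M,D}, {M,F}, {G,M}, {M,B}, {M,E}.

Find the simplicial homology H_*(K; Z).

We work with the vertex ordering A < B < D < E < F < G < J < L < M. The simplices of K, each written with vertices in increasing order, are:

  0-simplices (9): A, B, D, E, F, G, J, L, M
  1-simplices (12): AJ, AM, BE, BM, DG, DM, EM, FL, FM, GM, JM, LM

Hence C_0 ≅ Z^9, C_1 ≅ Z^12.

∂_1: C_1 → C_0 sends each edge [p,q] (with p < q) to q − p.
As a 9×12 matrix over Z this has rank 8, with invariant factors (1,1,1,1,1,1,1,1).

Now H_k = ker ∂_k / im ∂_{k+1}, so:

  H_0: rank C_0 − rank ∂_1 = 9 − 8 = 1, and the invariant factors of ∂_1 are all 1, so H_0 ≅ Z.
  H_1: rank ker ∂_1 − rank ∂_2 = (12 − 8) − 0 = 4, and there is no ∂_2, so H_1 ≅ Z^4.

As a check, the Euler characteristic is 9 − 12 = -3, which agrees with 1 − 4 = -3.
(K is a triangulation of a wedge of 4 circles.)

H_0 ≅ Z,  H_1 ≅ Z^4.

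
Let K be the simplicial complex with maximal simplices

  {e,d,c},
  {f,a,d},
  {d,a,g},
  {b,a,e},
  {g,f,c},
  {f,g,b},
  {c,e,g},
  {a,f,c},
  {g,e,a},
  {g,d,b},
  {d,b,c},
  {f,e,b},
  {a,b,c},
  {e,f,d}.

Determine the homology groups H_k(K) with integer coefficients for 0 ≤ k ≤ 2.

Order the vertices as a < b < c < d < e < f < g. Listing each simplex with vertices in this order, K has dimension 2 with simplices:

  0-simplices (7): a, b, c, d, e, f, g
  1-simplices (21): ab, ac, ad, ae, af, ag, bc, bd, be, bf, bg, cd, ce, cf, cg, de, df, dg, ef, eg, fg
  2-simplices (14): abc, abe, acf, adf, adg, aeg, bcd, bdg, bef, bfg, cde, ceg, cfg, def

giving chain groups C_0 ≅ Z^7, C_1 ≅ Z^21, C_2 ≅ Z^14.

∂_1: C_1 → C_0 is given by ∂[p,q] = [q] − [p]. For instance
  ∂ad = d − a.
The resulting 7×21 matrix has rank 6, and its Smith normal form has invariant factors (1,1,1,1,1,1).

The boundary map ∂_2: C_2 → C_1 maps a triangle to the signed sum of its edges. For instance
  ∂aeg = eg − ag + ae,
  ∂cde = de − ce + cd.
The 21×14 boundary matrix has rank 13 and Smith normal form diag(1,1,1,1,1,1,1,1,1,1,1,1,1).

From H_k ≅ ker(∂_k) / im(∂_{k+1}) we obtain:

  H_0: rank C_0 − rank ∂_1 = 7 − 6 = 1, and the invariant factors of ∂_1 are all 1, so H_0 ≅ Z.
  H_1: rank ker ∂_1 − rank ∂_2 = (21 − 6) − 13 = 2, and the invariant factors of ∂_2 are all 1, so H_1 ≅ Z^2.
  H_2: rank ker ∂_2 − rank ∂_3 = (14 − 13) − 0 = 1, and there is no ∂_3, so H_2 ≅ Z.

H_0 = Z,  H_1 = Z^2,  H_2 = Z.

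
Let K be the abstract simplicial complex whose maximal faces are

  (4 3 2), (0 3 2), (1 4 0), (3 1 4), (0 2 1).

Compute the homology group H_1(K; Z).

Fix the vertex order 0 < 1 < 2 < 3 < 4 and write every simplex with vertices in increasing order. Then dim K = 2 and the simplices of K are:

  0-simplices (5): [0], [1], [2], [3], [4]
  1-simplices (10): [0,1], [0,2], [0,3], [0,4], [1,2], [1,3], [1,4], [2,3], [2,4], [3,4]
  2-simplices (5): [0,1,2], [0,1,4], [0,2,3], [1,3,4], [2,3,4]

Hence C_0 ≅ Z^5, C_1 ≅ Z^10, C_2 ≅ Z^5.

∂_1: C_1 → C_0 sends each edge [p,q] (with p < q) to q − p. For instance
  ∂[1,4] = [4] − [1].
This gives a 5×10 integer matrix of rank 4; reducing to Smith normal form yields diagonal entries (1,1,1,1).

The boundary map ∂_2: C_2 → C_1 sends each 2-simplex [p,q,r] to [q,r] − [p,r] + [p,q]. For instance
  ∂[2,3,4] = [3,4] − [2,4] + [2,3],
  ∂[1,3,4] = [3,4] − [1,4] + [1,3].
The resulting 10×5 matrix has rank 5, and its Smith normal form has invariant factors (1,1,1,1,1).

Computing H_k = (kernel of ∂_k) / (image of ∂_{k+1}):

  H_1: rank ker ∂_1 − rank ∂_2 = (10 − 4) − 5 = 1, and the invariant factors of ∂_2 are all 1, so H_1 ≅ Z.

H_1 = Z.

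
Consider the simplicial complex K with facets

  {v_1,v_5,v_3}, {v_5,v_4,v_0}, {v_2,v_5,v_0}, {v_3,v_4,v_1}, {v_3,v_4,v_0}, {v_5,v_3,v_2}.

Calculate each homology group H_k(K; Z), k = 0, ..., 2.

H_0 ≅ Z,  H_1 ≅ Z,  H_2 = 0.

We work with the vertex ordering v_0 < v_1 < v_2 < v_3 < v_4 < v_5. The simplices of K, each written with vertices in increasing order, are:

  0-simplices (6): [v_0], [v_1], [v_2], [v_3], [v_4], [v_5]
  1-simplices (12): [v_0,v_2], [v_0,v_3], [v_0,v_4], [v_0,v_5], [v_1,v_3], [v_1,v_4], [v_1,v_5], [v_2,v_3], [v_2,v_5], [v_3,v_4], [v_3,v_5], [v_4,v_5]
  2-simplices (6): [v_0,v_2,v_5], [v_0,v_3,v_4], [v_0,v_4,v_5], [v_1,v_3,v_4], [v_1,v_3,v_5], [v_2,v_3,v_5]

Hence C_0 ≅ Z^6, C_1 ≅ Z^12, C_2 ≅ Z^6.

Boundary ∂_1: C_1 → C_0 maps an edge to its endpoints' difference, ∂[p,q] = q − p. For instance
  ∂[v_1,v_5] = [v_5] − [v_1].
The 6×12 boundary matrix has rank 5 and Smith normal form diag(1,1,1,1,1).

∂_2: C_2 → C_1 sends each 2-simplex [p,q,r] to [q,r] − [p,r] + [p,q]. For instance
  ∂[v_0,v_2,v_5] = [v_2,v_5] − [v_0,v_5] + [v_0,v_2],
  ∂[v_0,v_4,v_5] = [v_4,v_5] − [v_0,v_5] + [v_0,v_4].
The resulting 12×6 matrix has rank 6, and its Smith normal form has invariant factors (1,1,1,1,1,1).

Now H_k = ker ∂_k / im ∂_{k+1}, so:

  H_0: rank C_0 − rank ∂_1 = 6 − 5 = 1, and the invariant factors of ∂_1 are all 1, so H_0 ≅ Z.
  H_1: rank ker ∂_1 − rank ∂_2 = (12 − 5) − 6 = 1, and the invariant factors of ∂_2 are all 1, so H_1 ≅ Z.
  H_2: rank ker ∂_2 − rank ∂_3 = (6 − 6) − 0 = 0, and there is no ∂_3, so H_2 ≅ 0.

(K is a triangulation of the cylinder S^1 x I.)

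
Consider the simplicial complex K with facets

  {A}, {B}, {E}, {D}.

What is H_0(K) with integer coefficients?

H_0 = Z^4.

Order the vertices as A < B < D < E. Listing each simplex with vertices in this order, K has dimension 0 with simplices:

  0-simplices (4): A, B, D, E

so the chain groups are C_0 ≅ Z^4.

Reading off H_k = ker ∂_k / im ∂_{k+1}:

  H_0: rank C_0 − rank ∂_1 = 4 − 0 = 4, and there is no ∂_1, so H_0 ≅ Z^4.

(K is a triangulation of a set of 4 points.)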